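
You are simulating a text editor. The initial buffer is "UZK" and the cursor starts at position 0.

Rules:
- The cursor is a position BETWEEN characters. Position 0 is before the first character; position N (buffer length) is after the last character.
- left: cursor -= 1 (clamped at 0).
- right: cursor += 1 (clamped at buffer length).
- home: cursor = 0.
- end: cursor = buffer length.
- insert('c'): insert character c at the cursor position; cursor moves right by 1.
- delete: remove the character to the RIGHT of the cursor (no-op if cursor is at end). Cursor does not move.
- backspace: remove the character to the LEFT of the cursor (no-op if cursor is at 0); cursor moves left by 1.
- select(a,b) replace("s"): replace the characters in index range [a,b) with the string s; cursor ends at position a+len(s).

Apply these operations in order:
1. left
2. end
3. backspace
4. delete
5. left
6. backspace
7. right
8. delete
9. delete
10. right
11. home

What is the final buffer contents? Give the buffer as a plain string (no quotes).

Answer: Z

Derivation:
After op 1 (left): buf='UZK' cursor=0
After op 2 (end): buf='UZK' cursor=3
After op 3 (backspace): buf='UZ' cursor=2
After op 4 (delete): buf='UZ' cursor=2
After op 5 (left): buf='UZ' cursor=1
After op 6 (backspace): buf='Z' cursor=0
After op 7 (right): buf='Z' cursor=1
After op 8 (delete): buf='Z' cursor=1
After op 9 (delete): buf='Z' cursor=1
After op 10 (right): buf='Z' cursor=1
After op 11 (home): buf='Z' cursor=0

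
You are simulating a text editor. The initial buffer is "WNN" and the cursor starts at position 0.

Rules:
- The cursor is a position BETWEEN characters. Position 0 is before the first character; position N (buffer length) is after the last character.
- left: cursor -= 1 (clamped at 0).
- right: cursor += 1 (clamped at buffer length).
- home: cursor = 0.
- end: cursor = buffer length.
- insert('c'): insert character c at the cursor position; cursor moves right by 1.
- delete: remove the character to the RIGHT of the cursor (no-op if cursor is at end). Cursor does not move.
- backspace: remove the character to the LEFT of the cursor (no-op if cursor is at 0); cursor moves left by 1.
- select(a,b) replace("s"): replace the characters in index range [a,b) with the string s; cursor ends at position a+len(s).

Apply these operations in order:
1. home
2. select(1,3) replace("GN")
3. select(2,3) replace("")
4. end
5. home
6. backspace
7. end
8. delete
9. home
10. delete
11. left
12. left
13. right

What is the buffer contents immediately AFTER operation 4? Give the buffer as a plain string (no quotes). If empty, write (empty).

Answer: WG

Derivation:
After op 1 (home): buf='WNN' cursor=0
After op 2 (select(1,3) replace("GN")): buf='WGN' cursor=3
After op 3 (select(2,3) replace("")): buf='WG' cursor=2
After op 4 (end): buf='WG' cursor=2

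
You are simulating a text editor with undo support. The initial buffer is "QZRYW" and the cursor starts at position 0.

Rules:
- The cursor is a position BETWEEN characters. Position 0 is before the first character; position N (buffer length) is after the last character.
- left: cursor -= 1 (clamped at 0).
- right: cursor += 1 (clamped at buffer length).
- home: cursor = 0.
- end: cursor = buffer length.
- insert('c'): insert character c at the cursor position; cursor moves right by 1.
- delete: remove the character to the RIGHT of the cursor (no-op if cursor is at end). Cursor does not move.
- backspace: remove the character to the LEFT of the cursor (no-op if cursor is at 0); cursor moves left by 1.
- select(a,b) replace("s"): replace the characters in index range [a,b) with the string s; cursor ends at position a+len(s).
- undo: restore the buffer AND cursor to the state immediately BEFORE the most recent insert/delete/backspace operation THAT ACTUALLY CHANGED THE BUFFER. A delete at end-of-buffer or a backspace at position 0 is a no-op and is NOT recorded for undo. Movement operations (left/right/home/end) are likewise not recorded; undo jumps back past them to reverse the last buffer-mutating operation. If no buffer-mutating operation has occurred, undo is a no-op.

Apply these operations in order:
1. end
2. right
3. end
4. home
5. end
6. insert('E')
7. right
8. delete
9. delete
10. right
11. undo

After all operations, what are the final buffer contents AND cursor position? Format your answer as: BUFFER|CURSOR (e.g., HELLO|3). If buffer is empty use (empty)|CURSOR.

Answer: QZRYW|5

Derivation:
After op 1 (end): buf='QZRYW' cursor=5
After op 2 (right): buf='QZRYW' cursor=5
After op 3 (end): buf='QZRYW' cursor=5
After op 4 (home): buf='QZRYW' cursor=0
After op 5 (end): buf='QZRYW' cursor=5
After op 6 (insert('E')): buf='QZRYWE' cursor=6
After op 7 (right): buf='QZRYWE' cursor=6
After op 8 (delete): buf='QZRYWE' cursor=6
After op 9 (delete): buf='QZRYWE' cursor=6
After op 10 (right): buf='QZRYWE' cursor=6
After op 11 (undo): buf='QZRYW' cursor=5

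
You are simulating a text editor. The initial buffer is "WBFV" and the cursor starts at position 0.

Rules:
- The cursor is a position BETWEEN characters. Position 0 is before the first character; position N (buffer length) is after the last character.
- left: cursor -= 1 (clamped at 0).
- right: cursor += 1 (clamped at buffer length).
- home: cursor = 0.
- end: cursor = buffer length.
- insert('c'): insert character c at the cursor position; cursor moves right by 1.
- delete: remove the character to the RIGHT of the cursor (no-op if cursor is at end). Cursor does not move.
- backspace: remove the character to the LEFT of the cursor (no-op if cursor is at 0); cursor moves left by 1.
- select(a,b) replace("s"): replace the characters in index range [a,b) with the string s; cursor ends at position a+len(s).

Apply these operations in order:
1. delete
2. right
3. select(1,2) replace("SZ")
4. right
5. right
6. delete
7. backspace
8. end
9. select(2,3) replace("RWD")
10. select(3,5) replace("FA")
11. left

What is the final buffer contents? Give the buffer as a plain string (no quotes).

Answer: BSRFA

Derivation:
After op 1 (delete): buf='BFV' cursor=0
After op 2 (right): buf='BFV' cursor=1
After op 3 (select(1,2) replace("SZ")): buf='BSZV' cursor=3
After op 4 (right): buf='BSZV' cursor=4
After op 5 (right): buf='BSZV' cursor=4
After op 6 (delete): buf='BSZV' cursor=4
After op 7 (backspace): buf='BSZ' cursor=3
After op 8 (end): buf='BSZ' cursor=3
After op 9 (select(2,3) replace("RWD")): buf='BSRWD' cursor=5
After op 10 (select(3,5) replace("FA")): buf='BSRFA' cursor=5
After op 11 (left): buf='BSRFA' cursor=4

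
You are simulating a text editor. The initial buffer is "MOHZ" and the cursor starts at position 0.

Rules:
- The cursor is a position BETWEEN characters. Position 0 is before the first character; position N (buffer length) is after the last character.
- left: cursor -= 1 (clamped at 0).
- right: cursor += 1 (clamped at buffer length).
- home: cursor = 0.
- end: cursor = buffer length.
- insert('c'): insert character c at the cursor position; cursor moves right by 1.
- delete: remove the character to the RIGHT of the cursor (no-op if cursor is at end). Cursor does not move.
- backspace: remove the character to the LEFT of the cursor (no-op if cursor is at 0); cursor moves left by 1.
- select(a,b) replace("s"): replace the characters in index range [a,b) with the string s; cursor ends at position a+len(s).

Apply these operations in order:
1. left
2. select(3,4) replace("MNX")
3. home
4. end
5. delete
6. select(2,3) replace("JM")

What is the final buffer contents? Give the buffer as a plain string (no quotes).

After op 1 (left): buf='MOHZ' cursor=0
After op 2 (select(3,4) replace("MNX")): buf='MOHMNX' cursor=6
After op 3 (home): buf='MOHMNX' cursor=0
After op 4 (end): buf='MOHMNX' cursor=6
After op 5 (delete): buf='MOHMNX' cursor=6
After op 6 (select(2,3) replace("JM")): buf='MOJMMNX' cursor=4

Answer: MOJMMNX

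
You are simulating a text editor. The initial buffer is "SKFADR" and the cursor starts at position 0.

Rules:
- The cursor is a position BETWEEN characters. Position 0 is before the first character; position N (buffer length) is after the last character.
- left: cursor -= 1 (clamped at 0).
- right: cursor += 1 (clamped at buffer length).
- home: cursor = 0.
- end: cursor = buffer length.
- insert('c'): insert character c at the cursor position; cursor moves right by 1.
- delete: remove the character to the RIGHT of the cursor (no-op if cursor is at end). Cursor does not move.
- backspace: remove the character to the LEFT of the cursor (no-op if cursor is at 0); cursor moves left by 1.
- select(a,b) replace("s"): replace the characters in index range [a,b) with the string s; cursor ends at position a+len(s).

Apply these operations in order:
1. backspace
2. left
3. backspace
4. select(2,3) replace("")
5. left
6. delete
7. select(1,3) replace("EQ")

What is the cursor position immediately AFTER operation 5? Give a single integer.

Answer: 1

Derivation:
After op 1 (backspace): buf='SKFADR' cursor=0
After op 2 (left): buf='SKFADR' cursor=0
After op 3 (backspace): buf='SKFADR' cursor=0
After op 4 (select(2,3) replace("")): buf='SKADR' cursor=2
After op 5 (left): buf='SKADR' cursor=1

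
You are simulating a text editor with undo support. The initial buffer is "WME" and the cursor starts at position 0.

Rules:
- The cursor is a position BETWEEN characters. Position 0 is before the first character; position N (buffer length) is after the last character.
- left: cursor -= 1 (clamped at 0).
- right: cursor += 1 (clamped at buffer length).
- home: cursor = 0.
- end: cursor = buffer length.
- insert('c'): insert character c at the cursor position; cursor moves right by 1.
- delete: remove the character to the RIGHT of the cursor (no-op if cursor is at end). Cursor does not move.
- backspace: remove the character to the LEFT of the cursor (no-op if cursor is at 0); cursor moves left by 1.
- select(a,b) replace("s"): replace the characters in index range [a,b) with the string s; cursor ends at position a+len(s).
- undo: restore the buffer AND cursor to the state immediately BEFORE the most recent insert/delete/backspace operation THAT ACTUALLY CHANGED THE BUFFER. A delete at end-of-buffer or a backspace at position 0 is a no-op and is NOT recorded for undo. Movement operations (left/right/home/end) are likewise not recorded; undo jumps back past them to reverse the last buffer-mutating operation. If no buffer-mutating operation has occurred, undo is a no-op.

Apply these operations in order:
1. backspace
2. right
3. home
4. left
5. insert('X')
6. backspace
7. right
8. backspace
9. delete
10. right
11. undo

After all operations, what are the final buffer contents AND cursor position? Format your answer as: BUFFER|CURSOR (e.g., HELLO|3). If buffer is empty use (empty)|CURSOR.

Answer: ME|0

Derivation:
After op 1 (backspace): buf='WME' cursor=0
After op 2 (right): buf='WME' cursor=1
After op 3 (home): buf='WME' cursor=0
After op 4 (left): buf='WME' cursor=0
After op 5 (insert('X')): buf='XWME' cursor=1
After op 6 (backspace): buf='WME' cursor=0
After op 7 (right): buf='WME' cursor=1
After op 8 (backspace): buf='ME' cursor=0
After op 9 (delete): buf='E' cursor=0
After op 10 (right): buf='E' cursor=1
After op 11 (undo): buf='ME' cursor=0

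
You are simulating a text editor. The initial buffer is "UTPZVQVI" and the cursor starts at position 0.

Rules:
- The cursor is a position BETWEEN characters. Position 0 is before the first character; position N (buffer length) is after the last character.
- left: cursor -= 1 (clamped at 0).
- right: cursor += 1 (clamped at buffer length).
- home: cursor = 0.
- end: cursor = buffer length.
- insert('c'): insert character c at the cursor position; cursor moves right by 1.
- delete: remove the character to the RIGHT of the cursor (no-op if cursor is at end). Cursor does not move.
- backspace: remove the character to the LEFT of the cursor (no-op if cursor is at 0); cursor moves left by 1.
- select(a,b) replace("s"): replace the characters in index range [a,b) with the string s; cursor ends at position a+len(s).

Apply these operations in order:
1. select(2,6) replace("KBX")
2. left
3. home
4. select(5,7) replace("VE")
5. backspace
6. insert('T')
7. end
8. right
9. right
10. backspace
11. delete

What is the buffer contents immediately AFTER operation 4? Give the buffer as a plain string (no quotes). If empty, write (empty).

After op 1 (select(2,6) replace("KBX")): buf='UTKBXVI' cursor=5
After op 2 (left): buf='UTKBXVI' cursor=4
After op 3 (home): buf='UTKBXVI' cursor=0
After op 4 (select(5,7) replace("VE")): buf='UTKBXVE' cursor=7

Answer: UTKBXVE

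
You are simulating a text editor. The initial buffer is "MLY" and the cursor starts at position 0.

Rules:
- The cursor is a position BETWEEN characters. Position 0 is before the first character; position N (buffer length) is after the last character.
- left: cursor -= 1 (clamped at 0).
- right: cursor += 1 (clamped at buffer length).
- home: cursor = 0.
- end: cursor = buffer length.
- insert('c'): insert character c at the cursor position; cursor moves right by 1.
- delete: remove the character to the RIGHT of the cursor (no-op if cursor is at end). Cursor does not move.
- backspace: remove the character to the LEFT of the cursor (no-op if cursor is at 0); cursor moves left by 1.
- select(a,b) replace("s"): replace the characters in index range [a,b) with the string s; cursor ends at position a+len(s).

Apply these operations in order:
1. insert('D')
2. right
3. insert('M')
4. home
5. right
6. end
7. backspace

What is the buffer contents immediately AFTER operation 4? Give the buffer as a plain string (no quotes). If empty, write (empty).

Answer: DMMLY

Derivation:
After op 1 (insert('D')): buf='DMLY' cursor=1
After op 2 (right): buf='DMLY' cursor=2
After op 3 (insert('M')): buf='DMMLY' cursor=3
After op 4 (home): buf='DMMLY' cursor=0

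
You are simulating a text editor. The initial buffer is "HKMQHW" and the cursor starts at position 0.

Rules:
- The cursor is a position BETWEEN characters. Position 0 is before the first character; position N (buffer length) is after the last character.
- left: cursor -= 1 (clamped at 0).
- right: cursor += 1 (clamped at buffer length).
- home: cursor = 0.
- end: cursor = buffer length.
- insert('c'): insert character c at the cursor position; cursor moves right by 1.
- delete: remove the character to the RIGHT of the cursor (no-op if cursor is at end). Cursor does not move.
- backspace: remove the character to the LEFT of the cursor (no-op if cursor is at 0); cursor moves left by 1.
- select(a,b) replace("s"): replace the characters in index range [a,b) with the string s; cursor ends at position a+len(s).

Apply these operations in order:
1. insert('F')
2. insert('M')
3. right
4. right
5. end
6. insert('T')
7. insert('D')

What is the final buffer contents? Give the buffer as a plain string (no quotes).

Answer: FMHKMQHWTD

Derivation:
After op 1 (insert('F')): buf='FHKMQHW' cursor=1
After op 2 (insert('M')): buf='FMHKMQHW' cursor=2
After op 3 (right): buf='FMHKMQHW' cursor=3
After op 4 (right): buf='FMHKMQHW' cursor=4
After op 5 (end): buf='FMHKMQHW' cursor=8
After op 6 (insert('T')): buf='FMHKMQHWT' cursor=9
After op 7 (insert('D')): buf='FMHKMQHWTD' cursor=10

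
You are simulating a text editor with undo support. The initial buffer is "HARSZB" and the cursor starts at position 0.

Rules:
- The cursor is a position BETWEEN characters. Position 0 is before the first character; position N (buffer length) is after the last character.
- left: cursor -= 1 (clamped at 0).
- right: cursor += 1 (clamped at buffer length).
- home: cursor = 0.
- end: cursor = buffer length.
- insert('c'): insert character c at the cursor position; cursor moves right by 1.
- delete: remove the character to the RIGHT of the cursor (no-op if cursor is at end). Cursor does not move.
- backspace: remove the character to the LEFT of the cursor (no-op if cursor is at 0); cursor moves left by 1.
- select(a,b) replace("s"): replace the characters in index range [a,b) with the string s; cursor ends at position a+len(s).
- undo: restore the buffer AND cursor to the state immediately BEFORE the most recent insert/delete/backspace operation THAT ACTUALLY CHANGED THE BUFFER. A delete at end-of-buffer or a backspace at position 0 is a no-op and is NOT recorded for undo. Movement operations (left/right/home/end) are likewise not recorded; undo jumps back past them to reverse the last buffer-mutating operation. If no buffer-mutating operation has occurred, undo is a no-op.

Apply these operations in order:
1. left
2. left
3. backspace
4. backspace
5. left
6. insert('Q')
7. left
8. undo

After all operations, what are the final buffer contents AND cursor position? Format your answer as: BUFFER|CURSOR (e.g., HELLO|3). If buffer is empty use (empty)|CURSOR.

Answer: HARSZB|0

Derivation:
After op 1 (left): buf='HARSZB' cursor=0
After op 2 (left): buf='HARSZB' cursor=0
After op 3 (backspace): buf='HARSZB' cursor=0
After op 4 (backspace): buf='HARSZB' cursor=0
After op 5 (left): buf='HARSZB' cursor=0
After op 6 (insert('Q')): buf='QHARSZB' cursor=1
After op 7 (left): buf='QHARSZB' cursor=0
After op 8 (undo): buf='HARSZB' cursor=0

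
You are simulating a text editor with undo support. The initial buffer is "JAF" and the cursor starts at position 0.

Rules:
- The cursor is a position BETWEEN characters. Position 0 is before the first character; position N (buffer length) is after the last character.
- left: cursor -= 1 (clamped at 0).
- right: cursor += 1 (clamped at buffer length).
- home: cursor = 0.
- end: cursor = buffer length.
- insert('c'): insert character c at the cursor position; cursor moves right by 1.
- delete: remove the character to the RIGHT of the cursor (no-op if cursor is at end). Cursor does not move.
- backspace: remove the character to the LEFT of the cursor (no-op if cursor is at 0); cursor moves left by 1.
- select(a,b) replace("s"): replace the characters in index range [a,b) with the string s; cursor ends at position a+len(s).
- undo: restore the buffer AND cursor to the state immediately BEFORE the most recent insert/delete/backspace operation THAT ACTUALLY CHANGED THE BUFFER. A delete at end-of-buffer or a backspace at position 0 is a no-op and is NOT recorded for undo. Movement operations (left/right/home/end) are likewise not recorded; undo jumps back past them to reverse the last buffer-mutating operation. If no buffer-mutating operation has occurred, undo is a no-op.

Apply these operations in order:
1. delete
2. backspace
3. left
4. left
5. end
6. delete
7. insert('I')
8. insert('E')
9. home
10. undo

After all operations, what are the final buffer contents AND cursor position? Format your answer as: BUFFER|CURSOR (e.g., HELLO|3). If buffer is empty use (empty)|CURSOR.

After op 1 (delete): buf='AF' cursor=0
After op 2 (backspace): buf='AF' cursor=0
After op 3 (left): buf='AF' cursor=0
After op 4 (left): buf='AF' cursor=0
After op 5 (end): buf='AF' cursor=2
After op 6 (delete): buf='AF' cursor=2
After op 7 (insert('I')): buf='AFI' cursor=3
After op 8 (insert('E')): buf='AFIE' cursor=4
After op 9 (home): buf='AFIE' cursor=0
After op 10 (undo): buf='AFI' cursor=3

Answer: AFI|3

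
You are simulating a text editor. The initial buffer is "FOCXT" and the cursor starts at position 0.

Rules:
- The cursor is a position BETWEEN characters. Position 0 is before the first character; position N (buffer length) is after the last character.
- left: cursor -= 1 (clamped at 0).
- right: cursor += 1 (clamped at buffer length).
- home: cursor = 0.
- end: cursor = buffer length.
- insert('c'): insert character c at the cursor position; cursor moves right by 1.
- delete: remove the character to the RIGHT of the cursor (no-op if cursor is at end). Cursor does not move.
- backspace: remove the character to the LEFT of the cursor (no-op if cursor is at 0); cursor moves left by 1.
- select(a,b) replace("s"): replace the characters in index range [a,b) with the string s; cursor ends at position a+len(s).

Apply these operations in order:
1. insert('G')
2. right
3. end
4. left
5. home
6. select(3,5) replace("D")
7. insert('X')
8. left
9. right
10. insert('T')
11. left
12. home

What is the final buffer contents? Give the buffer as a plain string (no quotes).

After op 1 (insert('G')): buf='GFOCXT' cursor=1
After op 2 (right): buf='GFOCXT' cursor=2
After op 3 (end): buf='GFOCXT' cursor=6
After op 4 (left): buf='GFOCXT' cursor=5
After op 5 (home): buf='GFOCXT' cursor=0
After op 6 (select(3,5) replace("D")): buf='GFODT' cursor=4
After op 7 (insert('X')): buf='GFODXT' cursor=5
After op 8 (left): buf='GFODXT' cursor=4
After op 9 (right): buf='GFODXT' cursor=5
After op 10 (insert('T')): buf='GFODXTT' cursor=6
After op 11 (left): buf='GFODXTT' cursor=5
After op 12 (home): buf='GFODXTT' cursor=0

Answer: GFODXTT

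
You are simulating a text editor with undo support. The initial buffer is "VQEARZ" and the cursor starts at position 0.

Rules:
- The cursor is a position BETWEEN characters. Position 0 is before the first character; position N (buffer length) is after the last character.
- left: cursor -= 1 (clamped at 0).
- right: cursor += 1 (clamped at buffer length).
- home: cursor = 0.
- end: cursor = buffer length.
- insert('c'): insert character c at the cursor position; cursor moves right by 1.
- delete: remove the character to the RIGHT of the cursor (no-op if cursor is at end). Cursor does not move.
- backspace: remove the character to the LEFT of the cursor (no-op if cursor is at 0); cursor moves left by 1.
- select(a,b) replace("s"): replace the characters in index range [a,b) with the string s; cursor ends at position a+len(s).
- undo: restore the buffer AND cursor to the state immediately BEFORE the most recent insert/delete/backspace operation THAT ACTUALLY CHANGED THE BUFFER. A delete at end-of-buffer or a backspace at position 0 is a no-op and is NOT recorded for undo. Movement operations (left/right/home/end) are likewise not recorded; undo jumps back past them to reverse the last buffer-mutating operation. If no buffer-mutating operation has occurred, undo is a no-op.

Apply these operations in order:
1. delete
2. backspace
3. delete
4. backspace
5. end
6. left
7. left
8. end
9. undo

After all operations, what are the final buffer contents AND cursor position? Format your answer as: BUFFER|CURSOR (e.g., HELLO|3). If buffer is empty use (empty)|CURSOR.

After op 1 (delete): buf='QEARZ' cursor=0
After op 2 (backspace): buf='QEARZ' cursor=0
After op 3 (delete): buf='EARZ' cursor=0
After op 4 (backspace): buf='EARZ' cursor=0
After op 5 (end): buf='EARZ' cursor=4
After op 6 (left): buf='EARZ' cursor=3
After op 7 (left): buf='EARZ' cursor=2
After op 8 (end): buf='EARZ' cursor=4
After op 9 (undo): buf='QEARZ' cursor=0

Answer: QEARZ|0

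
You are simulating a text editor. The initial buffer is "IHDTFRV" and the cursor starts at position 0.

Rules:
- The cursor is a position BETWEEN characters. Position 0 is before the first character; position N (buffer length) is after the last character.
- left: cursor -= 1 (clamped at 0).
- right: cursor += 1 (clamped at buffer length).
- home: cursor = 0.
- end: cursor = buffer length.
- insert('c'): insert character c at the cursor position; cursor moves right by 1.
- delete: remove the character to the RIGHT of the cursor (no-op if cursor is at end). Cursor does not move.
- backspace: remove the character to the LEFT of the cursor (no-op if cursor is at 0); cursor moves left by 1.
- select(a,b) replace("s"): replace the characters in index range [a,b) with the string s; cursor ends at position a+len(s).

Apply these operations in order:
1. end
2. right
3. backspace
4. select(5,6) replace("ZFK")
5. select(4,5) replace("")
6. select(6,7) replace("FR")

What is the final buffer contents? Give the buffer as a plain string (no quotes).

After op 1 (end): buf='IHDTFRV' cursor=7
After op 2 (right): buf='IHDTFRV' cursor=7
After op 3 (backspace): buf='IHDTFR' cursor=6
After op 4 (select(5,6) replace("ZFK")): buf='IHDTFZFK' cursor=8
After op 5 (select(4,5) replace("")): buf='IHDTZFK' cursor=4
After op 6 (select(6,7) replace("FR")): buf='IHDTZFFR' cursor=8

Answer: IHDTZFFR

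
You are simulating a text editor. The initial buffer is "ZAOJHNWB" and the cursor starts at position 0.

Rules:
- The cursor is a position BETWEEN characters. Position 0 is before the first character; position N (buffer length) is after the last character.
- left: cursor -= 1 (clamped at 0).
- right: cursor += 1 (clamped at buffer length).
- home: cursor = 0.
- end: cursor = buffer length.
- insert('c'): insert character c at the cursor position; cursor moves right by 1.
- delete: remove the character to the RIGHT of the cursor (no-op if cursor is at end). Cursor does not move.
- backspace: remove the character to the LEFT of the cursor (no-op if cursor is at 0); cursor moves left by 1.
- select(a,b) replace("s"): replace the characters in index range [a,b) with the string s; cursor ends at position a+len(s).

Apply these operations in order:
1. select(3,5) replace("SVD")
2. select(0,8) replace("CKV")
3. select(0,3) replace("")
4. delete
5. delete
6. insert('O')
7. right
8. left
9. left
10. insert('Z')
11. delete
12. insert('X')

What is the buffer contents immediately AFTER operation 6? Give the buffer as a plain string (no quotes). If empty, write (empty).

After op 1 (select(3,5) replace("SVD")): buf='ZAOSVDNWB' cursor=6
After op 2 (select(0,8) replace("CKV")): buf='CKVB' cursor=3
After op 3 (select(0,3) replace("")): buf='B' cursor=0
After op 4 (delete): buf='(empty)' cursor=0
After op 5 (delete): buf='(empty)' cursor=0
After op 6 (insert('O')): buf='O' cursor=1

Answer: O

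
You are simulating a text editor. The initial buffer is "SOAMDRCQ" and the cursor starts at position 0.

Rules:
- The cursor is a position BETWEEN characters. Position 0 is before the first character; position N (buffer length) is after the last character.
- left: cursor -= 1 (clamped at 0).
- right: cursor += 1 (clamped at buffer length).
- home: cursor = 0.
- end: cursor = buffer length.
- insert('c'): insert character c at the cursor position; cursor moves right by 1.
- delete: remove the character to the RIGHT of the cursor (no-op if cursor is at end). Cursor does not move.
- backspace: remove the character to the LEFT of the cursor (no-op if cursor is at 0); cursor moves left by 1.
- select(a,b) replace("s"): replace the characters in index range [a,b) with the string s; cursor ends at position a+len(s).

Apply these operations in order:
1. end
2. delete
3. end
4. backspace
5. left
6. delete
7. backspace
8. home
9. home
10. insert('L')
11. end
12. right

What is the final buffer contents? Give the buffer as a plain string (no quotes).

Answer: LSOAMD

Derivation:
After op 1 (end): buf='SOAMDRCQ' cursor=8
After op 2 (delete): buf='SOAMDRCQ' cursor=8
After op 3 (end): buf='SOAMDRCQ' cursor=8
After op 4 (backspace): buf='SOAMDRC' cursor=7
After op 5 (left): buf='SOAMDRC' cursor=6
After op 6 (delete): buf='SOAMDR' cursor=6
After op 7 (backspace): buf='SOAMD' cursor=5
After op 8 (home): buf='SOAMD' cursor=0
After op 9 (home): buf='SOAMD' cursor=0
After op 10 (insert('L')): buf='LSOAMD' cursor=1
After op 11 (end): buf='LSOAMD' cursor=6
After op 12 (right): buf='LSOAMD' cursor=6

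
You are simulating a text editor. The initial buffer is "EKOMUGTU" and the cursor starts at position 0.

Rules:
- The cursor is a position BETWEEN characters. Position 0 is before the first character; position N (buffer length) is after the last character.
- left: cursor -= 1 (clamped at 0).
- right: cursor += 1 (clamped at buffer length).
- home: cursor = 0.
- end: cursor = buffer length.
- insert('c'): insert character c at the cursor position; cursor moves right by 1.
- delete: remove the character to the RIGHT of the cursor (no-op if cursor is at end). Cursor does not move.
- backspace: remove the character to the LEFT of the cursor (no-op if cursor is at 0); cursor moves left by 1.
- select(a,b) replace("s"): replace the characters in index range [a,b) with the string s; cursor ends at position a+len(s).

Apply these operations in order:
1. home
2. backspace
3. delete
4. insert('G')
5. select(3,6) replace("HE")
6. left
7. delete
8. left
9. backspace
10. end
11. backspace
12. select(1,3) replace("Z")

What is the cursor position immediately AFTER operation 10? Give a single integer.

Answer: 5

Derivation:
After op 1 (home): buf='EKOMUGTU' cursor=0
After op 2 (backspace): buf='EKOMUGTU' cursor=0
After op 3 (delete): buf='KOMUGTU' cursor=0
After op 4 (insert('G')): buf='GKOMUGTU' cursor=1
After op 5 (select(3,6) replace("HE")): buf='GKOHETU' cursor=5
After op 6 (left): buf='GKOHETU' cursor=4
After op 7 (delete): buf='GKOHTU' cursor=4
After op 8 (left): buf='GKOHTU' cursor=3
After op 9 (backspace): buf='GKHTU' cursor=2
After op 10 (end): buf='GKHTU' cursor=5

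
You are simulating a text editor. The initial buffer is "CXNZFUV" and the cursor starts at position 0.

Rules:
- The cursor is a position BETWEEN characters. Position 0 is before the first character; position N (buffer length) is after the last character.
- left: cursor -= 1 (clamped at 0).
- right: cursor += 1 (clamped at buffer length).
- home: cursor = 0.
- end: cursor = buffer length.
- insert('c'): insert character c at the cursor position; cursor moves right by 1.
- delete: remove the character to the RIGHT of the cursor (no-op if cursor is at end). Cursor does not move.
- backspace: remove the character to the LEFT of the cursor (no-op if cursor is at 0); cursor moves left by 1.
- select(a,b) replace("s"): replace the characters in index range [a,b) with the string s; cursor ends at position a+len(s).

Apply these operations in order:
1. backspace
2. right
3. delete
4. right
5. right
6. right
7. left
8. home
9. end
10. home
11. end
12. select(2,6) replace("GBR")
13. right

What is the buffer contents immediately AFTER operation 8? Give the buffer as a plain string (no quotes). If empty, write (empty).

After op 1 (backspace): buf='CXNZFUV' cursor=0
After op 2 (right): buf='CXNZFUV' cursor=1
After op 3 (delete): buf='CNZFUV' cursor=1
After op 4 (right): buf='CNZFUV' cursor=2
After op 5 (right): buf='CNZFUV' cursor=3
After op 6 (right): buf='CNZFUV' cursor=4
After op 7 (left): buf='CNZFUV' cursor=3
After op 8 (home): buf='CNZFUV' cursor=0

Answer: CNZFUV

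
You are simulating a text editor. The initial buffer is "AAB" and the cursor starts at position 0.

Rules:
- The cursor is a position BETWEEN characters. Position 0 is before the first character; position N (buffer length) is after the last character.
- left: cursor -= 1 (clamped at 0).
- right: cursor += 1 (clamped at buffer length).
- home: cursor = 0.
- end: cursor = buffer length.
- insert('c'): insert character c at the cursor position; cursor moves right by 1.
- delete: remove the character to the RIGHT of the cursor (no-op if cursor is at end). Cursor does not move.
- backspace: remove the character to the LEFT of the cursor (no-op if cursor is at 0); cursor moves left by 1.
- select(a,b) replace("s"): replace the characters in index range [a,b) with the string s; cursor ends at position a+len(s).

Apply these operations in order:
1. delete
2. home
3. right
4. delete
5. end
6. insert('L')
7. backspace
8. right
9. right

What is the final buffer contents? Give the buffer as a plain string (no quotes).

After op 1 (delete): buf='AB' cursor=0
After op 2 (home): buf='AB' cursor=0
After op 3 (right): buf='AB' cursor=1
After op 4 (delete): buf='A' cursor=1
After op 5 (end): buf='A' cursor=1
After op 6 (insert('L')): buf='AL' cursor=2
After op 7 (backspace): buf='A' cursor=1
After op 8 (right): buf='A' cursor=1
After op 9 (right): buf='A' cursor=1

Answer: A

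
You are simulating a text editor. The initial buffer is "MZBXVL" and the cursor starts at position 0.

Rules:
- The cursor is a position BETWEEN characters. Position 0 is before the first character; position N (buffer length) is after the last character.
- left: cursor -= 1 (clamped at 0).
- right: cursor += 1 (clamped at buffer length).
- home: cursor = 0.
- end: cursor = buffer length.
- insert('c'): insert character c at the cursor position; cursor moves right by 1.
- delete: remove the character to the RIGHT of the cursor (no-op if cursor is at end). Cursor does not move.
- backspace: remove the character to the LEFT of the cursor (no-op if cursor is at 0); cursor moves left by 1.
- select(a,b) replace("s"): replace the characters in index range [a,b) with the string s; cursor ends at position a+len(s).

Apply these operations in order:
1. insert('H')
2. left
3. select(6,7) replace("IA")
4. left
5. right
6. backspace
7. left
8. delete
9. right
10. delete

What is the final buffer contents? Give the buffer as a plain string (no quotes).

Answer: HMZBXV

Derivation:
After op 1 (insert('H')): buf='HMZBXVL' cursor=1
After op 2 (left): buf='HMZBXVL' cursor=0
After op 3 (select(6,7) replace("IA")): buf='HMZBXVIA' cursor=8
After op 4 (left): buf='HMZBXVIA' cursor=7
After op 5 (right): buf='HMZBXVIA' cursor=8
After op 6 (backspace): buf='HMZBXVI' cursor=7
After op 7 (left): buf='HMZBXVI' cursor=6
After op 8 (delete): buf='HMZBXV' cursor=6
After op 9 (right): buf='HMZBXV' cursor=6
After op 10 (delete): buf='HMZBXV' cursor=6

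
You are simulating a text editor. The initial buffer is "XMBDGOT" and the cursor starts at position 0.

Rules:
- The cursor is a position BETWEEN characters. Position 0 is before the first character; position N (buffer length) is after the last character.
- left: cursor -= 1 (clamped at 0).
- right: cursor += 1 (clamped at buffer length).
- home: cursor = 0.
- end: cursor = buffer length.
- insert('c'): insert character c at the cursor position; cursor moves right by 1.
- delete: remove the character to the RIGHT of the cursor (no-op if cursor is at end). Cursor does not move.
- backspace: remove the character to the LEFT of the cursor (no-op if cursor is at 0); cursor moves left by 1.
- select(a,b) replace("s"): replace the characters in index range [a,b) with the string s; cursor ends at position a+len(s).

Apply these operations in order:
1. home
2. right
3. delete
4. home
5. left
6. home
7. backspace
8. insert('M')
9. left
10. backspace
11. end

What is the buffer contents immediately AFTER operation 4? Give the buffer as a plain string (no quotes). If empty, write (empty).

Answer: XBDGOT

Derivation:
After op 1 (home): buf='XMBDGOT' cursor=0
After op 2 (right): buf='XMBDGOT' cursor=1
After op 3 (delete): buf='XBDGOT' cursor=1
After op 4 (home): buf='XBDGOT' cursor=0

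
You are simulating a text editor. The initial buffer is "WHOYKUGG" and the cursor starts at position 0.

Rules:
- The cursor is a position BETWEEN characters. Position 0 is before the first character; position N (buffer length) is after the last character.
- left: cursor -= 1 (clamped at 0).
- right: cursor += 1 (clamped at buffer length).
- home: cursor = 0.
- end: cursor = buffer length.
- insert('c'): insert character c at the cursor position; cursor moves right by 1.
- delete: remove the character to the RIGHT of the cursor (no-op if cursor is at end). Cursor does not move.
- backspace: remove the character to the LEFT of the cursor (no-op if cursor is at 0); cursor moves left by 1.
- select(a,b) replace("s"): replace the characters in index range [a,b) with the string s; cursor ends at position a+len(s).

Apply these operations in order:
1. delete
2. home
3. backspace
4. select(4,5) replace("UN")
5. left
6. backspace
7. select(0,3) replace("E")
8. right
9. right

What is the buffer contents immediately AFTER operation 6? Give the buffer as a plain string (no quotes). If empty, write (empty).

After op 1 (delete): buf='HOYKUGG' cursor=0
After op 2 (home): buf='HOYKUGG' cursor=0
After op 3 (backspace): buf='HOYKUGG' cursor=0
After op 4 (select(4,5) replace("UN")): buf='HOYKUNGG' cursor=6
After op 5 (left): buf='HOYKUNGG' cursor=5
After op 6 (backspace): buf='HOYKNGG' cursor=4

Answer: HOYKNGG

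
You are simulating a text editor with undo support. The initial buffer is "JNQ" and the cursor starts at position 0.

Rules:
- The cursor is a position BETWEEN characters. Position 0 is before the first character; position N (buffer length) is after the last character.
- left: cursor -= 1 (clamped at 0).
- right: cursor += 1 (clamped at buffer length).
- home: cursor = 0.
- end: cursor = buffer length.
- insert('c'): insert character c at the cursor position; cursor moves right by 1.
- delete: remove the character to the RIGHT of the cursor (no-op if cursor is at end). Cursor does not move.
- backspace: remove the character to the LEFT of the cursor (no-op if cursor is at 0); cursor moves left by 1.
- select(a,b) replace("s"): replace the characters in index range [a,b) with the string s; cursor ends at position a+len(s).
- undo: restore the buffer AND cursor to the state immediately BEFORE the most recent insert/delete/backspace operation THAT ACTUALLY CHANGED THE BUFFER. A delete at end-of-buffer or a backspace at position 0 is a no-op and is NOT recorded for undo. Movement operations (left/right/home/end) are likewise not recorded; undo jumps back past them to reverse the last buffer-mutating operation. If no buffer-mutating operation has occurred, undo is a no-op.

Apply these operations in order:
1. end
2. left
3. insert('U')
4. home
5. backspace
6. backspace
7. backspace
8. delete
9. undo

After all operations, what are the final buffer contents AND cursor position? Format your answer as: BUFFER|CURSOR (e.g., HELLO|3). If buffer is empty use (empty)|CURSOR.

After op 1 (end): buf='JNQ' cursor=3
After op 2 (left): buf='JNQ' cursor=2
After op 3 (insert('U')): buf='JNUQ' cursor=3
After op 4 (home): buf='JNUQ' cursor=0
After op 5 (backspace): buf='JNUQ' cursor=0
After op 6 (backspace): buf='JNUQ' cursor=0
After op 7 (backspace): buf='JNUQ' cursor=0
After op 8 (delete): buf='NUQ' cursor=0
After op 9 (undo): buf='JNUQ' cursor=0

Answer: JNUQ|0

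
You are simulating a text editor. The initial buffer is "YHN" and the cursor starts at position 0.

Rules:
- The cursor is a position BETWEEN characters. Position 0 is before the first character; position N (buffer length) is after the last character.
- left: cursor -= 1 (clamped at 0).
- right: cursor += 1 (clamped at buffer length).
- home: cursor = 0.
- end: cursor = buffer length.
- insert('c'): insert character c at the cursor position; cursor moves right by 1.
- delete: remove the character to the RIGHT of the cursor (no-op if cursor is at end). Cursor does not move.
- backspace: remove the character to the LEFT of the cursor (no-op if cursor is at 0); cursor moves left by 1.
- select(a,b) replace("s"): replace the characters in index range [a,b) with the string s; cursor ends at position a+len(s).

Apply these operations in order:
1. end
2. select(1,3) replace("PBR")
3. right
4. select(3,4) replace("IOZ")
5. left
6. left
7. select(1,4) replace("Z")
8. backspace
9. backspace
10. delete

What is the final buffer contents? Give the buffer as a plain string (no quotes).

Answer: Z

Derivation:
After op 1 (end): buf='YHN' cursor=3
After op 2 (select(1,3) replace("PBR")): buf='YPBR' cursor=4
After op 3 (right): buf='YPBR' cursor=4
After op 4 (select(3,4) replace("IOZ")): buf='YPBIOZ' cursor=6
After op 5 (left): buf='YPBIOZ' cursor=5
After op 6 (left): buf='YPBIOZ' cursor=4
After op 7 (select(1,4) replace("Z")): buf='YZOZ' cursor=2
After op 8 (backspace): buf='YOZ' cursor=1
After op 9 (backspace): buf='OZ' cursor=0
After op 10 (delete): buf='Z' cursor=0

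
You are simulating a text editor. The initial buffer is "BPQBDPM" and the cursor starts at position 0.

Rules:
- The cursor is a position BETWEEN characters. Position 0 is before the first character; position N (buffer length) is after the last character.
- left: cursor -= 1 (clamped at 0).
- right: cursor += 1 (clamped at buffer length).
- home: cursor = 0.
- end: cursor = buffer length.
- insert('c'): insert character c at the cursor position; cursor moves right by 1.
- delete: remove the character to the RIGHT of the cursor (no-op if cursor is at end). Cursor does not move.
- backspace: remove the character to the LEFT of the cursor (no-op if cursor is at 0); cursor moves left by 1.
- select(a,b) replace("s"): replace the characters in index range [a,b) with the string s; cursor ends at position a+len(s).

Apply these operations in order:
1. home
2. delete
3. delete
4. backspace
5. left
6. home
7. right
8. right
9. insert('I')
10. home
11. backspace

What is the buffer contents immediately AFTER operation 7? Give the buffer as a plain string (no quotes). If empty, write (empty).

Answer: QBDPM

Derivation:
After op 1 (home): buf='BPQBDPM' cursor=0
After op 2 (delete): buf='PQBDPM' cursor=0
After op 3 (delete): buf='QBDPM' cursor=0
After op 4 (backspace): buf='QBDPM' cursor=0
After op 5 (left): buf='QBDPM' cursor=0
After op 6 (home): buf='QBDPM' cursor=0
After op 7 (right): buf='QBDPM' cursor=1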